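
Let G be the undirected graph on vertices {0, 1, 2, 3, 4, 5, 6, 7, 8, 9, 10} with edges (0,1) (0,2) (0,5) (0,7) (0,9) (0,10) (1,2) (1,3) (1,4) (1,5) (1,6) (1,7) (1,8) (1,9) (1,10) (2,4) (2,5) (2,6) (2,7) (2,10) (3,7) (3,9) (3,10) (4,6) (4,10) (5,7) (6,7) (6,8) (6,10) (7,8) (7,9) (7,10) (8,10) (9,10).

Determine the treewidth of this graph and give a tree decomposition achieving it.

The largest bag has 5 vertices, giving width 4; this decomposition certifies tw(G) ≤ 4. On the other hand G contains the 5-clique {1, 2, 4, 6, 10}. A clique must lie in a single bag of any decomposition, so no decomposition can have width below 4. Hence tw(G) = 4 exactly.

Treewidth 4.
One such decomposition:
Bags: B1 = {0, 1, 2, 7, 10}  B2 = {0, 1, 2, 5, 7}  B3 = {1, 2, 6, 7, 10}  B4 = {0, 1, 7, 9, 10}  B5 = {1, 6, 7, 8, 10}  B6 = {1, 3, 7, 9, 10}  B7 = {1, 2, 4, 6, 10}
Tree: B1–B2, B1–B3, B1–B4, B3–B5, B4–B6, B3–B7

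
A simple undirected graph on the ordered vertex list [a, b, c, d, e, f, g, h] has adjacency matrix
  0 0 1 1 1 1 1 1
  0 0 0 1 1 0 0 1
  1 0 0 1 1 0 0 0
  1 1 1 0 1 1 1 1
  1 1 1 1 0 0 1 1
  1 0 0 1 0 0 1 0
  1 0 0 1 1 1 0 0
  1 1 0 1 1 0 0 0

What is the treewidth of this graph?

3

A width-3 tree decomposition is:
Bags: B1 = {b, d, e, h}  B2 = {a, d, e, h}  B3 = {a, c, d, e}  B4 = {a, d, e, g}  B5 = {a, d, f, g}
Tree: B1–B2, B2–B3, B2–B4, B4–B5
Every bag has size at most 4, so the width is 4 − 1 = 3 and tw(G) ≤ 3. Conversely, {a, d, e, g} is a clique of size 4, and the vertices of any clique must share a bag in every tree decomposition; so some bag has ≥ 4 vertices and tw(G) ≥ 3. The upper and lower bounds meet at 3, so that is the treewidth.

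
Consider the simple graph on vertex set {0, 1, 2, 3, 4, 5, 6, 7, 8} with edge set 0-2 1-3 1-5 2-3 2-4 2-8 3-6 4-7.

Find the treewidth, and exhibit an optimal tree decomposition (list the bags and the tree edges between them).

Treewidth 1.
Bags: B1 = {2, 8}  B2 = {2, 3}  B3 = {1, 3}  B4 = {2, 4}  B5 = {0, 2}  B6 = {4, 7}  B7 = {3, 6}  B8 = {1, 5}
Tree: B1–B2, B2–B3, B1–B4, B4–B5, B4–B6, B3–B7, B3–B8

Every bag has size at most 2, so the width is 2 − 1 = 1 and tw(G) ≤ 1. Any graph with an edge has treewidth ≥ 1, and G has the edge 8–2. Therefore the treewidth is 1.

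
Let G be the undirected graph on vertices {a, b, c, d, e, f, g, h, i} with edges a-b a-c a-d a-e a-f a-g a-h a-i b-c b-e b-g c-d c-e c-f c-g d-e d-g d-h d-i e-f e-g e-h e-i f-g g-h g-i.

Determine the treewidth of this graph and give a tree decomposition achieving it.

Treewidth 4.
One such decomposition:
Bags: B1 = {a, d, e, g, i}  B2 = {a, d, e, g, h}  B3 = {a, c, d, e, g}  B4 = {a, c, e, f, g}  B5 = {a, b, c, e, g}
Tree: B1–B2, B1–B3, B3–B4, B4–B5

Each bag holds 5 vertices, so the decomposition has width 4, which upper-bounds the treewidth. For the lower bound, the 5 vertices {a, d, e, g, h} are pairwise adjacent, and any tree decomposition puts a clique entirely inside one bag — forcing width ≥ 4. Hence tw(G) = 4 exactly.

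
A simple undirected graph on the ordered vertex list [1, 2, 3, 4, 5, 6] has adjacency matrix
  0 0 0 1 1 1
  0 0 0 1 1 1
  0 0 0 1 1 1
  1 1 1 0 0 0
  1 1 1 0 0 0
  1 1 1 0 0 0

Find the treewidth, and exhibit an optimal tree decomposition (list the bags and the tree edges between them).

Treewidth 3.
Bags: B1 = {1, 2, 3, 4}  B2 = {1, 2, 3, 6}  B3 = {1, 2, 3, 5}
Tree: B1–B2, B2–B3

The largest bag has 4 vertices, giving width 3; this decomposition certifies tw(G) ≤ 3. For the lower bound: the 4 vertex sets {3,4}, {1,6}, {2}, {5} are disjoint, each induces a connected subgraph, and every pair is joined by at least one edge of G. Contracting each set to a single vertex therefore yields K_{4} as a minor, and since treewidth is minor-monotone, tw(G) ≥ tw(K_{4}) = 3. Therefore the treewidth is 3.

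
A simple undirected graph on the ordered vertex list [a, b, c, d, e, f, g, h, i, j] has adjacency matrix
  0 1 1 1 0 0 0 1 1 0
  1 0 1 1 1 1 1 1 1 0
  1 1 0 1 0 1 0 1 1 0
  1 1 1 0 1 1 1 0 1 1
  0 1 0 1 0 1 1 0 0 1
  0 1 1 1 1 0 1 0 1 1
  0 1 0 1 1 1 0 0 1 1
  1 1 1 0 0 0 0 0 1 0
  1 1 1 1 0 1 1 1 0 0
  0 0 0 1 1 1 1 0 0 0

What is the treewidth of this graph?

A width-4 tree decomposition is:
Bags: B1 = {a, b, c, d, i}  B2 = {b, c, d, f, i}  B3 = {b, d, f, g, i}  B4 = {b, d, e, f, g}  B5 = {a, b, c, h, i}  B6 = {d, e, f, g, j}
Tree: B1–B2, B2–B3, B3–B4, B1–B5, B4–B6
Every bag has size at most 5, so the width is 5 − 1 = 4 and tw(G) ≤ 4. Conversely, {a, b, c, d, i} is a clique of size 5, and the vertices of any clique must share a bag in every tree decomposition; so some bag has ≥ 5 vertices and tw(G) ≥ 4. The upper and lower bounds meet at 4, so that is the treewidth.

4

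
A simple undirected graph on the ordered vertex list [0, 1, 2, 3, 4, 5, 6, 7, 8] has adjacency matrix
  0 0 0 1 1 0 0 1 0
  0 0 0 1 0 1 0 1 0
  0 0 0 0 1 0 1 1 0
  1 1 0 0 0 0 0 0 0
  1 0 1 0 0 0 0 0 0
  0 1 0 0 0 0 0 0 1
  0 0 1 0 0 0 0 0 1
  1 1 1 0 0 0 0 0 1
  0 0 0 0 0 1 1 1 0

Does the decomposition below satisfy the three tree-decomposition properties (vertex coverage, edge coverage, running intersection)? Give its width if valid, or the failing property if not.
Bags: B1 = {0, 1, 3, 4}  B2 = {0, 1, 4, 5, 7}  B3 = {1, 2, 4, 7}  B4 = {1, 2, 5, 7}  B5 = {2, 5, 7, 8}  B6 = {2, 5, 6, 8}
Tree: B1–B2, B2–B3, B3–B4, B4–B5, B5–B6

No — bags containing vertex 5 are not connected in the tree.

A tree decomposition must satisfy three properties: every vertex lies in some bag; for every edge, both endpoints lie together in some bag; and for every vertex, the bags containing it form a connected subtree. Here bags containing vertex 5 are not connected in the tree, so the decomposition is invalid.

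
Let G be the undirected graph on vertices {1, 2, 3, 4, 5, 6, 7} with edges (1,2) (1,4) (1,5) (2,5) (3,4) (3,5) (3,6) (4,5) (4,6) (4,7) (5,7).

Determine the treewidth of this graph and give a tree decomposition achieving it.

Treewidth 2.
One such decomposition:
Bags: B1 = {1, 2, 5}  B2 = {1, 4, 5}  B3 = {3, 4, 5}  B4 = {3, 4, 6}  B5 = {4, 5, 7}
Tree: B1–B2, B2–B3, B3–B4, B2–B5

The largest bag has 3 vertices, giving width 2; this decomposition certifies tw(G) ≤ 2. For the lower bound, the 3 vertices {1, 2, 5} are pairwise adjacent, and any tree decomposition puts a clique entirely inside one bag — forcing width ≥ 2. The upper and lower bounds meet at 2, so that is the treewidth.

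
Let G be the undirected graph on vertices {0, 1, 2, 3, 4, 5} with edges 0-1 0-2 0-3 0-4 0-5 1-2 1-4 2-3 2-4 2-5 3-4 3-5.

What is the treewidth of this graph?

3

A width-3 tree decomposition is:
Bags: B1 = {0, 2, 3, 4}  B2 = {0, 2, 3, 5}  B3 = {0, 1, 2, 4}
Tree: B1–B2, B1–B3
The largest bag has 4 vertices, giving width 3; this decomposition certifies tw(G) ≤ 3. Conversely, {0, 1, 2, 4} is a clique of size 4, and the vertices of any clique must share a bag in every tree decomposition; so some bag has ≥ 4 vertices and tw(G) ≥ 3. Combining the bounds, tw(G) = 3.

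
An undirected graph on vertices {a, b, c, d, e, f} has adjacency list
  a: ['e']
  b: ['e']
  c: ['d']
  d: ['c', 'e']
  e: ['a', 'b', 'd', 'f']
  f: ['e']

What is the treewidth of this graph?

A width-1 tree decomposition is:
Bags: B1 = {a, e}  B2 = {e, f}  B3 = {b, e}  B4 = {d, e}  B5 = {c, d}
Tree: B1–B2, B2–B3, B2–B4, B4–B5
Each bag holds 2 vertices, so the decomposition has width 1, which upper-bounds the treewidth. Any graph with an edge has treewidth ≥ 1, and G has the edge a–e. Combining the bounds, tw(G) = 1.

1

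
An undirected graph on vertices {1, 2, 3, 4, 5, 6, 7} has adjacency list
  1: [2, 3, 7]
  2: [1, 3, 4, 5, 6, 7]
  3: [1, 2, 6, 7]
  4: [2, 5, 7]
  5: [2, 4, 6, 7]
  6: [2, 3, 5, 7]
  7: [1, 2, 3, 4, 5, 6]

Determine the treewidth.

3

A width-3 tree decomposition is:
Bags: B1 = {2, 3, 6, 7}  B2 = {2, 5, 6, 7}  B3 = {2, 4, 5, 7}  B4 = {1, 2, 3, 7}
Tree: B1–B2, B2–B3, B1–B4
The largest bag has 4 vertices, giving width 3; this decomposition certifies tw(G) ≤ 3. For the lower bound, the 4 vertices {1, 2, 3, 7} are pairwise adjacent, and any tree decomposition puts a clique entirely inside one bag — forcing width ≥ 3. The upper and lower bounds meet at 3, so that is the treewidth.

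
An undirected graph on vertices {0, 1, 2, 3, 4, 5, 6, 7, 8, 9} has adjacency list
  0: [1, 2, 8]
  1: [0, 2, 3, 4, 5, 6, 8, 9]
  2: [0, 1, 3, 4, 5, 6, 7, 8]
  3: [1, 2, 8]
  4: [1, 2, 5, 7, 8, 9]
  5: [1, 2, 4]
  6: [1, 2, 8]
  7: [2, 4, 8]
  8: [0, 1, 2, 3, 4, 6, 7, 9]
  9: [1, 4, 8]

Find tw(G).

3

A width-3 tree decomposition is:
Bags: B1 = {1, 4, 8, 9}  B2 = {1, 2, 4, 8}  B3 = {1, 2, 4, 5}  B4 = {1, 2, 3, 8}  B5 = {1, 2, 6, 8}  B6 = {0, 1, 2, 8}  B7 = {2, 4, 7, 8}
Tree: B1–B2, B2–B3, B2–B4, B4–B5, B2–B6, B2–B7
The largest bag has 4 vertices, giving width 3; this decomposition certifies tw(G) ≤ 3. Conversely, {1, 4, 8, 9} is a clique of size 4, and the vertices of any clique must share a bag in every tree decomposition; so some bag has ≥ 4 vertices and tw(G) ≥ 3. Combining the bounds, tw(G) = 3.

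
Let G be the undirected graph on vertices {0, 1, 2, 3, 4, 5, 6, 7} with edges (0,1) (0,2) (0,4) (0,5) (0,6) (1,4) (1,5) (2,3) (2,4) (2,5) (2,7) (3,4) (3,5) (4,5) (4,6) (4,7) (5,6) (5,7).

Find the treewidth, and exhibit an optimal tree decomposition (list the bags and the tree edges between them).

Treewidth 3.
One such decomposition:
Bags: B1 = {0, 2, 4, 5}  B2 = {2, 3, 4, 5}  B3 = {0, 4, 5, 6}  B4 = {2, 4, 5, 7}  B5 = {0, 1, 4, 5}
Tree: B1–B2, B1–B3, B2–B4, B3–B5

Each bag holds 4 vertices, so the decomposition has width 3, which upper-bounds the treewidth. Conversely, {0, 1, 4, 5} is a clique of size 4, and the vertices of any clique must share a bag in every tree decomposition; so some bag has ≥ 4 vertices and tw(G) ≥ 3. Hence tw(G) = 3 exactly.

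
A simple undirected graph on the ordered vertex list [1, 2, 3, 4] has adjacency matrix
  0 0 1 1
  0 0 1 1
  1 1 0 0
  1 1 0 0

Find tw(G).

A width-2 tree decomposition is:
Bags: B1 = {1, 3, 4}  B2 = {2, 3, 4}
Tree: B1–B2
Every bag has size at most 3, so the width is 3 − 1 = 2 and tw(G) ≤ 2. The edges 3–1–4–2–3 form a cycle, so G is not a tree and its treewidth is at least 2. Hence tw(G) = 2 exactly.

2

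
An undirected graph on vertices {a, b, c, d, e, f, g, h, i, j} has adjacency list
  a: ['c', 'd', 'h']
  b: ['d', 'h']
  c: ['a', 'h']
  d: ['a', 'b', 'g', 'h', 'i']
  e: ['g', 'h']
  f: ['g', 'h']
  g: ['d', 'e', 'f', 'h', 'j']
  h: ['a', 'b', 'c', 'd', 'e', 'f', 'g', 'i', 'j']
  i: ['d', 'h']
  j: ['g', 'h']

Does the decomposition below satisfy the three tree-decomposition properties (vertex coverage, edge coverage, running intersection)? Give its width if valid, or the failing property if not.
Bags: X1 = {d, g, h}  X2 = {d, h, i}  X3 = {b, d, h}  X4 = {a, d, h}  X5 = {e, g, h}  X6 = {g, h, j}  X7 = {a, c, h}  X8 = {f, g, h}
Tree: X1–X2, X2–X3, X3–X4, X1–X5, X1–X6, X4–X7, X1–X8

Every vertex of G appears in some bag (union = {a, b, c, d, e, f, g, h, i, j}); every edge is covered by a bag; and for each vertex v the set of bags containing v is connected in the bag tree. The decomposition is therefore valid. The largest bag has 3 vertices, so the width is 2.

Yes; width 2.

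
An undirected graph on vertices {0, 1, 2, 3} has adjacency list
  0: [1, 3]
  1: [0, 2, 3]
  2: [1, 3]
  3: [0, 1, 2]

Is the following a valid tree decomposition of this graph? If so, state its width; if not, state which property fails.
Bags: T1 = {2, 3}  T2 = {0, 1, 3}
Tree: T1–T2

No — edge (1,2) lies in no bag.

A tree decomposition must satisfy three properties: every vertex lies in some bag; for every edge, both endpoints lie together in some bag; and for every vertex, the bags containing it form a connected subtree. Here edge (1,2) lies in no bag, so the decomposition is invalid.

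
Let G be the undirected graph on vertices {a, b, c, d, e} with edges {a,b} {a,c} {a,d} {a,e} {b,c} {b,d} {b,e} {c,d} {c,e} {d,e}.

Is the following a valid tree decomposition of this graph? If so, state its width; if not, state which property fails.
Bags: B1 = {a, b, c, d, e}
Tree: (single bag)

Every vertex of G appears in some bag (union = {a, b, c, d, e}); every edge is covered by a bag; and for each vertex v the set of bags containing v is connected in the bag tree. The decomposition is therefore valid. The largest bag has 5 vertices, so the width is 4.

Yes; width 4.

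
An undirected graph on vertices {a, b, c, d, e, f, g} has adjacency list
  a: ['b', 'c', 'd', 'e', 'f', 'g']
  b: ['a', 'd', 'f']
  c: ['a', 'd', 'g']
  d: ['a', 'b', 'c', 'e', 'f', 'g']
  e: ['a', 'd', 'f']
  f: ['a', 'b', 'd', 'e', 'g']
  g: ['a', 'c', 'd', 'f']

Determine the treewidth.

3

A width-3 tree decomposition is:
Bags: B1 = {a, d, f, g}  B2 = {a, d, e, f}  B3 = {a, b, d, f}  B4 = {a, c, d, g}
Tree: B1–B2, B1–B3, B1–B4
The largest bag has 4 vertices, giving width 3; this decomposition certifies tw(G) ≤ 3. On the other hand G contains the 4-clique {a, c, d, g}. A clique must lie in a single bag of any decomposition, so no decomposition can have width below 3. Combining the bounds, tw(G) = 3.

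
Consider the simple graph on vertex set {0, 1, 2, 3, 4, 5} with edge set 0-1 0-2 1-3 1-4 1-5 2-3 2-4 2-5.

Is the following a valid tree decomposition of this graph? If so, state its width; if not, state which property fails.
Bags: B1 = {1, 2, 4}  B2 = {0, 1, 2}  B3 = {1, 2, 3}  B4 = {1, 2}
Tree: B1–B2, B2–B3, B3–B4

No — vertex 5 appears in no bag.

A tree decomposition must satisfy three properties: every vertex lies in some bag; for every edge, both endpoints lie together in some bag; and for every vertex, the bags containing it form a connected subtree. Here vertex 5 appears in no bag, so the decomposition is invalid.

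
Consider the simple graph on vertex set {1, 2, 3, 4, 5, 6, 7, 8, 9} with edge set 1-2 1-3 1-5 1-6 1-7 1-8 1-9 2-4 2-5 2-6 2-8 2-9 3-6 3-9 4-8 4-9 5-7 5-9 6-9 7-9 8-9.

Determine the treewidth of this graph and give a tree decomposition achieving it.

Treewidth 3.
One optimal decomposition is:
Bags: B1 = {1, 2, 6, 9}  B2 = {1, 3, 6, 9}  B3 = {1, 2, 8, 9}  B4 = {1, 2, 5, 9}  B5 = {2, 4, 8, 9}  B6 = {1, 5, 7, 9}
Tree: B1–B2, B1–B3, B3–B4, B3–B5, B4–B6

The largest bag has 4 vertices, giving width 3; this decomposition certifies tw(G) ≤ 3. Conversely, {1, 2, 8, 9} is a clique of size 4, and the vertices of any clique must share a bag in every tree decomposition; so some bag has ≥ 4 vertices and tw(G) ≥ 3. Therefore the treewidth is 3.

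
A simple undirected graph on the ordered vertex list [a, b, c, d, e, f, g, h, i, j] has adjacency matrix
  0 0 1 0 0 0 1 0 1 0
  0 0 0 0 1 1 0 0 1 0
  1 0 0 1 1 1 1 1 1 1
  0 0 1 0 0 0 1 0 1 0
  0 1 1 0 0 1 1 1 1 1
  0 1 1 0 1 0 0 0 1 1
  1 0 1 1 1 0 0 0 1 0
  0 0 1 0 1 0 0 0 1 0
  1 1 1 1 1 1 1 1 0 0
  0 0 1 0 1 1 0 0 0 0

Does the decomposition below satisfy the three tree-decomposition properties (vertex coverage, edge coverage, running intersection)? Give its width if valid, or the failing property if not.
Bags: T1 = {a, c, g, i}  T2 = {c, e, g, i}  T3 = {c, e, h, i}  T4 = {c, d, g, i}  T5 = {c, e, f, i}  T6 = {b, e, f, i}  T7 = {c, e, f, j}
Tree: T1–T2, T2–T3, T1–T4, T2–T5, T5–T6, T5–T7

Yes; width 3.

Checking the three conditions: (i) the bags cover all of {a, b, c, d, e, f, g, h, i, j}; (ii) for each edge, some bag contains both endpoints; (iii) the bags containing any fixed vertex form a subtree. All hold, so the decomposition is valid with width 4 − 1 = 3.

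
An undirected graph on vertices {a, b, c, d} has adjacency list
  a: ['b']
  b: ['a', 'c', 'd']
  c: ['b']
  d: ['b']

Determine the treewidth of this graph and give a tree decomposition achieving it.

The largest bag has 2 vertices, giving width 1; this decomposition certifies tw(G) ≤ 1. G has an edge, so its treewidth is at least 1. Combining the bounds, tw(G) = 1.

Treewidth 1.
One optimal decomposition is:
Bags: B1 = {a, b}  B2 = {b, d}  B3 = {b, c}
Tree: B1–B2, B2–B3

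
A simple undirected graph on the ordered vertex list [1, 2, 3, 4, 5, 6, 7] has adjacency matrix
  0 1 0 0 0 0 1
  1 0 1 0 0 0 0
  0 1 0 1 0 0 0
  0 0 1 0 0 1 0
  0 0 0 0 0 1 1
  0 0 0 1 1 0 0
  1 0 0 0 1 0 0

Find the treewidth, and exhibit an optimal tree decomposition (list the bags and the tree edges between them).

Each bag holds 3 vertices, so the decomposition has width 2, which upper-bounds the treewidth. For the lower bound, G contains the cycle 7–5–6–4–3–2–1–7, so G is not a forest; only forests have treewidth ≤ 1, hence tw(G) ≥ 2. Hence tw(G) = 2 exactly.

Treewidth 2.
One such decomposition:
Bags: B1 = {5, 6, 7}  B2 = {4, 6, 7}  B3 = {3, 4, 7}  B4 = {2, 3, 7}  B5 = {1, 2, 7}
Tree: B1–B2, B2–B3, B3–B4, B4–B5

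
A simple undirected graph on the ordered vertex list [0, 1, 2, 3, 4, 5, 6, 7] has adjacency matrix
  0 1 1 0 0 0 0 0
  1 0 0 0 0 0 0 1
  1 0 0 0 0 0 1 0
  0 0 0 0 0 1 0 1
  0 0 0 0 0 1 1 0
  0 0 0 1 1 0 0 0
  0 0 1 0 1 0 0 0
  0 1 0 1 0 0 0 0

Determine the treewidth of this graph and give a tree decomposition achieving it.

Every bag has size at most 3, so the width is 3 − 1 = 2 and tw(G) ≤ 2. The edges 7–1–0–2–6–4–5–3–7 form a cycle, so G is not a tree and its treewidth is at least 2. The upper and lower bounds meet at 2, so that is the treewidth.

Treewidth 2.
Bags: B1 = {0, 1, 7}  B2 = {0, 2, 7}  B3 = {2, 6, 7}  B4 = {4, 6, 7}  B5 = {4, 5, 7}  B6 = {3, 5, 7}
Tree: B1–B2, B2–B3, B3–B4, B4–B5, B5–B6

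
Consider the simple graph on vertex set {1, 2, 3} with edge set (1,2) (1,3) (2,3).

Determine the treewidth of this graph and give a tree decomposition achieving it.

Treewidth 2.
One optimal decomposition is:
Bags: B1 = {1, 2, 3}
Tree: (single bag)

With just one bag of size 3, the width is 3 − 1 = 2, so tw(G) ≤ 2. On the other hand G contains the 3-clique {1, 2, 3}. A clique must lie in a single bag of any decomposition, so no decomposition can have width below 2. Therefore the treewidth is 2.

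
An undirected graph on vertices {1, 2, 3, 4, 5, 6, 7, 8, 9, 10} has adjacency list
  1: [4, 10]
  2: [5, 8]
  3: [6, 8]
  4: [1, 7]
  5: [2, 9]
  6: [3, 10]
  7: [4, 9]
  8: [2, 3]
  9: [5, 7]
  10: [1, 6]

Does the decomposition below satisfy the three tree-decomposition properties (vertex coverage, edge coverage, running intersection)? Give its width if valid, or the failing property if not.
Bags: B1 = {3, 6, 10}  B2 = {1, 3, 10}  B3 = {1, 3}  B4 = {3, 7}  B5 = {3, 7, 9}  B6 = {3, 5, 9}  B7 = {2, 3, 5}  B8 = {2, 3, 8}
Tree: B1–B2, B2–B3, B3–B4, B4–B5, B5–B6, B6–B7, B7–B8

A tree decomposition must satisfy three properties: every vertex lies in some bag; for every edge, both endpoints lie together in some bag; and for every vertex, the bags containing it form a connected subtree. Here vertex 4 appears in no bag, so the decomposition is invalid.

No — vertex 4 appears in no bag.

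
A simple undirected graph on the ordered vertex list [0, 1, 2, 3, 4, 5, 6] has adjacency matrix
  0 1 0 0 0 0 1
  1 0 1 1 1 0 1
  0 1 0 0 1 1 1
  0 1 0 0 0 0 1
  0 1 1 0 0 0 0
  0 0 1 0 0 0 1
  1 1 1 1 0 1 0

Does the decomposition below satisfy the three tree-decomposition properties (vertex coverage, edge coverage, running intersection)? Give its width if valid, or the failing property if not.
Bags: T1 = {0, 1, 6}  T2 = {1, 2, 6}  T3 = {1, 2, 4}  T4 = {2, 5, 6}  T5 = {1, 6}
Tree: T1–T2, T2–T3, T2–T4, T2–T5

No — vertex 3 appears in no bag.

A tree decomposition must satisfy three properties: every vertex lies in some bag; for every edge, both endpoints lie together in some bag; and for every vertex, the bags containing it form a connected subtree. Here vertex 3 appears in no bag, so the decomposition is invalid.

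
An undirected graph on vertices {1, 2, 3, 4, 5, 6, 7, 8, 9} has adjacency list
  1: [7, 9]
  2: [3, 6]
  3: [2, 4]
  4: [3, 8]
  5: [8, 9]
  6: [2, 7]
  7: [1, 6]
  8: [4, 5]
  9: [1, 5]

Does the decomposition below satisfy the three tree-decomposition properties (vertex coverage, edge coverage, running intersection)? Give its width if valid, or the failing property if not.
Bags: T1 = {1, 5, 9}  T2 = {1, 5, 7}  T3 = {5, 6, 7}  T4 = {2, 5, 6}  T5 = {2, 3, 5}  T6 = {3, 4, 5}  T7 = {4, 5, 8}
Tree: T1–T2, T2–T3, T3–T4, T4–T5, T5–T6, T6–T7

Every vertex of G appears in some bag (union = {1, 2, 3, 4, 5, 6, 7, 8, 9}); every edge is covered by a bag; and for each vertex v the set of bags containing v is connected in the bag tree. The decomposition is therefore valid. The largest bag has 3 vertices, so the width is 2.

Yes; width 2.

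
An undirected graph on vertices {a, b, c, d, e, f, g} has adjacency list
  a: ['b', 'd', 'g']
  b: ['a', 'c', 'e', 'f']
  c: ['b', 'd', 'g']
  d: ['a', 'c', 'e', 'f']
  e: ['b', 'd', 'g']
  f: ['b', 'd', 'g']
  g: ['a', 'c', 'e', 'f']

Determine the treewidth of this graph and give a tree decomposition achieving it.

Every bag has size at most 4, so the width is 4 − 1 = 3 and tw(G) ≤ 3. For the lower bound: the 4 vertex sets {a,g}, {b,f}, {d}, {e} are disjoint, each induces a connected subgraph, and every pair is joined by at least one edge of G. Contracting each set to a single vertex therefore yields K_{4} as a minor, and since treewidth is minor-monotone, tw(G) ≥ tw(K_{4}) = 3. The upper and lower bounds meet at 3, so that is the treewidth.

Treewidth 3.
One optimal decomposition is:
Bags: B1 = {a, b, d, g}  B2 = {b, d, f, g}  B3 = {b, d, e, g}  B4 = {b, c, d, g}
Tree: B1–B2, B2–B3, B3–B4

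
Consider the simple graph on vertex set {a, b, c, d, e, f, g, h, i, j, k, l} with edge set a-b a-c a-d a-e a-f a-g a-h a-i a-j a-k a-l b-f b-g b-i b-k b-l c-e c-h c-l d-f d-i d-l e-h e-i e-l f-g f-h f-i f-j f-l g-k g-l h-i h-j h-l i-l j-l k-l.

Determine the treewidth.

A width-4 tree decomposition is:
Bags: B1 = {a, f, h, i, l}  B2 = {a, f, h, j, l}  B3 = {a, b, f, i, l}  B4 = {a, b, f, g, l}  B5 = {a, e, h, i, l}  B6 = {a, c, e, h, l}  B7 = {a, b, g, k, l}  B8 = {a, d, f, i, l}
Tree: B1–B2, B1–B3, B3–B4, B1–B5, B5–B6, B4–B7, B1–B8
Every bag has size at most 5, so the width is 5 − 1 = 4 and tw(G) ≤ 4. For the lower bound, the 5 vertices {a, c, e, h, l} are pairwise adjacent, and any tree decomposition puts a clique entirely inside one bag — forcing width ≥ 4. Therefore the treewidth is 4.

4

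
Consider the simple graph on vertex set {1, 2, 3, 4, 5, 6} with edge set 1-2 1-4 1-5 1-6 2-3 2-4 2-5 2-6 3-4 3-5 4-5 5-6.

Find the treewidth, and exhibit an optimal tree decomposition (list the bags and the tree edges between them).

Treewidth 3.
One such decomposition:
Bags: B1 = {1, 2, 4, 5}  B2 = {2, 3, 4, 5}  B3 = {1, 2, 5, 6}
Tree: B1–B2, B1–B3

Every bag has size at most 4, so the width is 4 − 1 = 3 and tw(G) ≤ 3. On the other hand G contains the 4-clique {1, 2, 4, 5}. A clique must lie in a single bag of any decomposition, so no decomposition can have width below 3. Combining the bounds, tw(G) = 3.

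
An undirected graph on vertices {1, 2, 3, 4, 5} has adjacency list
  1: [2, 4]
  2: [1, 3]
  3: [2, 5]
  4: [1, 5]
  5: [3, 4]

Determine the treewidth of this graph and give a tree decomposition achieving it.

Treewidth 2.
One optimal decomposition is:
Bags: B1 = {1, 2, 4}  B2 = {2, 4, 5}  B3 = {2, 3, 5}
Tree: B1–B2, B2–B3

The largest bag has 3 vertices, giving width 2; this decomposition certifies tw(G) ≤ 2. For the lower bound, G contains the cycle 2–1–4–5–3–2, so G is not a forest; only forests have treewidth ≤ 1, hence tw(G) ≥ 2. Therefore the treewidth is 2.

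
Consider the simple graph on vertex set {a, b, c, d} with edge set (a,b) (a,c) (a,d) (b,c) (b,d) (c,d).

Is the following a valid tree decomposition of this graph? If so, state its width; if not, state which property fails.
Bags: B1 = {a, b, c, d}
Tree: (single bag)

Vertex coverage: the bags together contain {a, b, c, d}, the full vertex set. Edge coverage: each edge of G has both endpoints in at least one bag. Running intersection: for every vertex, the bags containing it form a connected subtree. All three properties hold, so this is a valid tree decomposition of width max|bag| − 1 = 3, and hence tw(G) ≤ 3.

Yes; width 3.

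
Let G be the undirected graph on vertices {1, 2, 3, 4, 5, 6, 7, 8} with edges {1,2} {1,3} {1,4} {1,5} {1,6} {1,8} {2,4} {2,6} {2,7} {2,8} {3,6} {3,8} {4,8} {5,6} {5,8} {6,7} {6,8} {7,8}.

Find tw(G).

A width-3 tree decomposition is:
Bags: B1 = {1, 2, 6, 8}  B2 = {1, 2, 4, 8}  B3 = {1, 5, 6, 8}  B4 = {2, 6, 7, 8}  B5 = {1, 3, 6, 8}
Tree: B1–B2, B1–B3, B1–B4, B1–B5
Each bag holds 4 vertices, so the decomposition has width 3, which upper-bounds the treewidth. For the lower bound, the 4 vertices {1, 2, 4, 8} are pairwise adjacent, and any tree decomposition puts a clique entirely inside one bag — forcing width ≥ 3. Therefore the treewidth is 3.

3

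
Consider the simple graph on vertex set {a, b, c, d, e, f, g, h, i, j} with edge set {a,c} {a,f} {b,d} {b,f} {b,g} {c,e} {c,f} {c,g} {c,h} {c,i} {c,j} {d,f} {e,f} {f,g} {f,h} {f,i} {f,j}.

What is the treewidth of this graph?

2

A width-2 tree decomposition is:
Bags: B1 = {c, f, j}  B2 = {a, c, f}  B3 = {c, f, i}  B4 = {c, f, g}  B5 = {c, e, f}  B6 = {b, f, g}  B7 = {b, d, f}  B8 = {c, f, h}
Tree: B1–B2, B2–B3, B3–B4, B4–B5, B4–B6, B6–B7, B1–B8
The largest bag has 3 vertices, giving width 2; this decomposition certifies tw(G) ≤ 2. On the other hand G contains the 3-clique {b, d, f}. A clique must lie in a single bag of any decomposition, so no decomposition can have width below 2. Therefore the treewidth is 2.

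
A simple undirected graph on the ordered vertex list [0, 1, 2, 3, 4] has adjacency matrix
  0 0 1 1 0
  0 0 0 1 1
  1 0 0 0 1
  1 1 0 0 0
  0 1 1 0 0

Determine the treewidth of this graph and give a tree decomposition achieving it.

Treewidth 2.
Bags: B1 = {0, 1, 3}  B2 = {0, 1, 2}  B3 = {1, 2, 4}
Tree: B1–B2, B2–B3

Every bag has size at most 3, so the width is 3 − 1 = 2 and tw(G) ≤ 2. The edges 1–3–0–2–4–1 form a cycle, so G is not a tree and its treewidth is at least 2. The upper and lower bounds meet at 2, so that is the treewidth.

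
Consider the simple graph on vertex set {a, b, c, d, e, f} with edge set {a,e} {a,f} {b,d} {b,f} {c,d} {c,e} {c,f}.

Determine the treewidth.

2

A width-2 tree decomposition is:
Bags: B1 = {a, e, f}  B2 = {c, e, f}  B3 = {b, c, f}  B4 = {b, c, d}
Tree: B1–B2, B2–B3, B3–B4
The largest bag has 3 vertices, giving width 2; this decomposition certifies tw(G) ≤ 2. For the lower bound, G contains the cycle a–e–c–f–a, so G is not a forest; only forests have treewidth ≤ 1, hence tw(G) ≥ 2. Hence tw(G) = 2 exactly.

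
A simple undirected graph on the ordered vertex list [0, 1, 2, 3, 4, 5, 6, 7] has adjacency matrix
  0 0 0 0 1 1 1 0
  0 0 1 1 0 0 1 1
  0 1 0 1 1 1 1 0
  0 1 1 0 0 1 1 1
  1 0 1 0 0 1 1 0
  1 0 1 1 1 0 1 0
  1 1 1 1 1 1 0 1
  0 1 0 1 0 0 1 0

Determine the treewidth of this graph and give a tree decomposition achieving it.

Each bag holds 4 vertices, so the decomposition has width 3, which upper-bounds the treewidth. Conversely, {0, 4, 5, 6} is a clique of size 4, and the vertices of any clique must share a bag in every tree decomposition; so some bag has ≥ 4 vertices and tw(G) ≥ 3. Combining the bounds, tw(G) = 3.

Treewidth 3.
Bags: B1 = {0, 4, 5, 6}  B2 = {2, 4, 5, 6}  B3 = {2, 3, 5, 6}  B4 = {1, 2, 3, 6}  B5 = {1, 3, 6, 7}
Tree: B1–B2, B2–B3, B3–B4, B4–B5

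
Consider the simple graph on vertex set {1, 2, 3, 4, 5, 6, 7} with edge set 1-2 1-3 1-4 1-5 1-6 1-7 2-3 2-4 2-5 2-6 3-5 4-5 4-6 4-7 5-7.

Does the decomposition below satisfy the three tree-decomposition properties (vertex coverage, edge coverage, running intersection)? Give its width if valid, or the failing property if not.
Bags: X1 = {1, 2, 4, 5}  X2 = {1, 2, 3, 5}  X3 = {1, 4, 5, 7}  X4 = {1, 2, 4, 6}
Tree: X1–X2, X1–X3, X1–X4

Every vertex of G appears in some bag (union = {1, 2, 3, 4, 5, 6, 7}); every edge is covered by a bag; and for each vertex v the set of bags containing v is connected in the bag tree. The decomposition is therefore valid. The largest bag has 4 vertices, so the width is 3.

Yes; width 3.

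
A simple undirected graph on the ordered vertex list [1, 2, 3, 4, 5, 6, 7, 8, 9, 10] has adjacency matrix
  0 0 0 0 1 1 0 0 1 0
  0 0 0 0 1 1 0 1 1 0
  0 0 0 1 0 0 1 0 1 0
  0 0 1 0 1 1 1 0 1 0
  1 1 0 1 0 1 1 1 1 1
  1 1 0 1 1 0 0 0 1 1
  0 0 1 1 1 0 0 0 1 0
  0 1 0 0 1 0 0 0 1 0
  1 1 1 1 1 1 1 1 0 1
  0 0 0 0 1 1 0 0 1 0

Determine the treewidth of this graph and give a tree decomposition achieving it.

Every bag has size at most 4, so the width is 4 − 1 = 3 and tw(G) ≤ 3. On the other hand G contains the 4-clique {3, 4, 7, 9}. A clique must lie in a single bag of any decomposition, so no decomposition can have width below 3. Hence tw(G) = 3 exactly.

Treewidth 3.
One such decomposition:
Bags: B1 = {5, 6, 9, 10}  B2 = {2, 5, 6, 9}  B3 = {4, 5, 6, 9}  B4 = {4, 5, 7, 9}  B5 = {3, 4, 7, 9}  B6 = {2, 5, 8, 9}  B7 = {1, 5, 6, 9}
Tree: B1–B2, B1–B3, B3–B4, B4–B5, B2–B6, B1–B7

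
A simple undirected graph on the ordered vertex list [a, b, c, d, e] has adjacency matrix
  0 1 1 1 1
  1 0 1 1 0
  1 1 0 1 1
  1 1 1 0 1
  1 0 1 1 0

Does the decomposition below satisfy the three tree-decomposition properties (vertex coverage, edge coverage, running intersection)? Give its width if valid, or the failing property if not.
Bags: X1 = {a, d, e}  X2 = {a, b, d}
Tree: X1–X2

No — vertex c appears in no bag.

A tree decomposition must satisfy three properties: every vertex lies in some bag; for every edge, both endpoints lie together in some bag; and for every vertex, the bags containing it form a connected subtree. Here vertex c appears in no bag, so the decomposition is invalid.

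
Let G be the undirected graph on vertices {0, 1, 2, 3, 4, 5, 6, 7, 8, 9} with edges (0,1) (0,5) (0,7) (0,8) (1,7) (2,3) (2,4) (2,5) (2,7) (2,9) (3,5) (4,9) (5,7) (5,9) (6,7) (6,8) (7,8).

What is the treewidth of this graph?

A width-2 tree decomposition is:
Bags: B1 = {2, 5, 9}  B2 = {2, 5, 7}  B3 = {0, 5, 7}  B4 = {0, 7, 8}  B5 = {6, 7, 8}  B6 = {2, 4, 9}  B7 = {2, 3, 5}  B8 = {0, 1, 7}
Tree: B1–B2, B2–B3, B3–B4, B4–B5, B1–B6, B2–B7, B3–B8
The largest bag has 3 vertices, giving width 2; this decomposition certifies tw(G) ≤ 2. On the other hand G contains the 3-clique {2, 4, 9}. A clique must lie in a single bag of any decomposition, so no decomposition can have width below 2. Hence tw(G) = 2 exactly.

2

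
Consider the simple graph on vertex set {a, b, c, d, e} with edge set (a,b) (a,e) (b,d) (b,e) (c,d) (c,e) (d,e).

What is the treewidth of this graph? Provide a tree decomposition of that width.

Every bag has size at most 3, so the width is 3 − 1 = 2 and tw(G) ≤ 2. For the lower bound, the 3 vertices {c, d, e} are pairwise adjacent, and any tree decomposition puts a clique entirely inside one bag — forcing width ≥ 2. Therefore the treewidth is 2.

Treewidth 2.
Bags: B1 = {a, b, e}  B2 = {b, d, e}  B3 = {c, d, e}
Tree: B1–B2, B2–B3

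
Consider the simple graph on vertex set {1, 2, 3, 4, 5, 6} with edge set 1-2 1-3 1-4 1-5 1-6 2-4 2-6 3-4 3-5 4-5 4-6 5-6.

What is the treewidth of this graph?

3

A width-3 tree decomposition is:
Bags: B1 = {1, 4, 5, 6}  B2 = {1, 3, 4, 5}  B3 = {1, 2, 4, 6}
Tree: B1–B2, B1–B3
The largest bag has 4 vertices, giving width 3; this decomposition certifies tw(G) ≤ 3. Conversely, {1, 2, 4, 6} is a clique of size 4, and the vertices of any clique must share a bag in every tree decomposition; so some bag has ≥ 4 vertices and tw(G) ≥ 3. The upper and lower bounds meet at 3, so that is the treewidth.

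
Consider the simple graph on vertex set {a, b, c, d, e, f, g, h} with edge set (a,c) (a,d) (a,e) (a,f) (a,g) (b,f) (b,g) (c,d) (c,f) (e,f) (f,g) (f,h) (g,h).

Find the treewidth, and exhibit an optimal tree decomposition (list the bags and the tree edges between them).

Every bag has size at most 3, so the width is 3 − 1 = 2 and tw(G) ≤ 2. On the other hand G contains the 3-clique {a, c, d}. A clique must lie in a single bag of any decomposition, so no decomposition can have width below 2. Hence tw(G) = 2 exactly.

Treewidth 2.
Bags: B1 = {f, g, h}  B2 = {a, f, g}  B3 = {a, c, f}  B4 = {a, c, d}  B5 = {b, f, g}  B6 = {a, e, f}
Tree: B1–B2, B2–B3, B3–B4, B2–B5, B2–B6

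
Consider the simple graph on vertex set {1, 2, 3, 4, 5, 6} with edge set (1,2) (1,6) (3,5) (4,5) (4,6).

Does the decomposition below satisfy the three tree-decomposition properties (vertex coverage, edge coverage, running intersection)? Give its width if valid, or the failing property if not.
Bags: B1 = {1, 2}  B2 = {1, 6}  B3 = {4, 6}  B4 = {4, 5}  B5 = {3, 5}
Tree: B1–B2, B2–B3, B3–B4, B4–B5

Every vertex of G appears in some bag (union = {1, 2, 3, 4, 5, 6}); every edge is covered by a bag; and for each vertex v the set of bags containing v is connected in the bag tree. The decomposition is therefore valid. The largest bag has 2 vertices, so the width is 1.

Yes; width 1.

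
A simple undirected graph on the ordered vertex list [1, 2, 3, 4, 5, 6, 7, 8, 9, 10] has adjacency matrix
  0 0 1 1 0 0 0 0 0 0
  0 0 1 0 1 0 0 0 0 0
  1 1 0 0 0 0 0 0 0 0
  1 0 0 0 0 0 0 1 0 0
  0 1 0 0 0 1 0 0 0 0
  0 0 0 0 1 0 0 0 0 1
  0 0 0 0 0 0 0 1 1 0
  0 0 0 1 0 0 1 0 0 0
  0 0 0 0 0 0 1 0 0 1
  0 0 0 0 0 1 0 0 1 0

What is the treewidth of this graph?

A width-2 tree decomposition is:
Bags: B1 = {1, 3, 4}  B2 = {3, 4, 8}  B3 = {3, 7, 8}  B4 = {3, 7, 9}  B5 = {3, 9, 10}  B6 = {3, 6, 10}  B7 = {3, 5, 6}  B8 = {2, 3, 5}
Tree: B1–B2, B2–B3, B3–B4, B4–B5, B5–B6, B6–B7, B7–B8
The largest bag has 3 vertices, giving width 2; this decomposition certifies tw(G) ≤ 2. For the lower bound, G contains the cycle 3–1–4–8–7–9–10–6–5–2–3, so G is not a forest; only forests have treewidth ≤ 1, hence tw(G) ≥ 2. Therefore the treewidth is 2.

2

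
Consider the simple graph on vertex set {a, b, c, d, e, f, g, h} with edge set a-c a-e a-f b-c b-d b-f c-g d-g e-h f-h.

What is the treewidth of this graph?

A width-2 tree decomposition is:
Bags: B1 = {c, d, g}  B2 = {b, c, d}  B3 = {a, b, c}  B4 = {a, b, f}  B5 = {a, e, f}  B6 = {e, f, h}
Tree: B1–B2, B2–B3, B3–B4, B4–B5, B5–B6
Each bag holds 3 vertices, so the decomposition has width 2, which upper-bounds the treewidth. Since g–d–b–c–g is a cycle in G, G is not acyclic. Forests are exactly the graphs of treewidth ≤ 1, so tw(G) ≥ 2. The upper and lower bounds meet at 2, so that is the treewidth.

2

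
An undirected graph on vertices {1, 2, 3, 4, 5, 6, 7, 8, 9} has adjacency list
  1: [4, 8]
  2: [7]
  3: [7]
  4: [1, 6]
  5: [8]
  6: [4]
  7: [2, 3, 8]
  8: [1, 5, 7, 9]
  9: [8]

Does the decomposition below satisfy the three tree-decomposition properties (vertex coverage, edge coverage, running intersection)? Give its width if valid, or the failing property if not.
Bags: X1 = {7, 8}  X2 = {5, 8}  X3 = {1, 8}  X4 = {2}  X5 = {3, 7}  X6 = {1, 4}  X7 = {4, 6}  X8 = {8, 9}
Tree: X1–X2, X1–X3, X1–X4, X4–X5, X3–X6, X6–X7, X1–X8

No — edge (7,2) lies in no bag.

A tree decomposition must satisfy three properties: every vertex lies in some bag; for every edge, both endpoints lie together in some bag; and for every vertex, the bags containing it form a connected subtree. Here edge (7,2) lies in no bag, so the decomposition is invalid.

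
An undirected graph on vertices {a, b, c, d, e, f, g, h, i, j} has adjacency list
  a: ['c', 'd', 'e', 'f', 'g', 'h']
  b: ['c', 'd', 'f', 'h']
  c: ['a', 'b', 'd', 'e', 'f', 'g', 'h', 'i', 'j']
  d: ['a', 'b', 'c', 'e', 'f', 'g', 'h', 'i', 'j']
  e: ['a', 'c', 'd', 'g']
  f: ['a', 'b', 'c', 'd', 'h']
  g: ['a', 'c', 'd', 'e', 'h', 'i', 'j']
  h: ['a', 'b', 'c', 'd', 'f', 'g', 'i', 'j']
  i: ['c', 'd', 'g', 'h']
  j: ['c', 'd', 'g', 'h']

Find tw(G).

4

A width-4 tree decomposition is:
Bags: B1 = {a, c, d, g, h}  B2 = {a, c, d, f, h}  B3 = {c, d, g, h, i}  B4 = {b, c, d, f, h}  B5 = {c, d, g, h, j}  B6 = {a, c, d, e, g}
Tree: B1–B2, B1–B3, B2–B4, B3–B5, B1–B6
Every bag has size at most 5, so the width is 5 − 1 = 4 and tw(G) ≤ 4. Conversely, {a, c, d, e, g} is a clique of size 5, and the vertices of any clique must share a bag in every tree decomposition; so some bag has ≥ 5 vertices and tw(G) ≥ 4. The upper and lower bounds meet at 4, so that is the treewidth.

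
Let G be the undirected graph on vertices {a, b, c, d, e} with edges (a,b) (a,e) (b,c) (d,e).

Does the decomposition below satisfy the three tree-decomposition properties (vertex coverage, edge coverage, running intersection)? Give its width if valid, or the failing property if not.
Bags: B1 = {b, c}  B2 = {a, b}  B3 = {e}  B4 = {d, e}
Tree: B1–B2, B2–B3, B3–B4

No — edge (a,e) lies in no bag.

A tree decomposition must satisfy three properties: every vertex lies in some bag; for every edge, both endpoints lie together in some bag; and for every vertex, the bags containing it form a connected subtree. Here edge (a,e) lies in no bag, so the decomposition is invalid.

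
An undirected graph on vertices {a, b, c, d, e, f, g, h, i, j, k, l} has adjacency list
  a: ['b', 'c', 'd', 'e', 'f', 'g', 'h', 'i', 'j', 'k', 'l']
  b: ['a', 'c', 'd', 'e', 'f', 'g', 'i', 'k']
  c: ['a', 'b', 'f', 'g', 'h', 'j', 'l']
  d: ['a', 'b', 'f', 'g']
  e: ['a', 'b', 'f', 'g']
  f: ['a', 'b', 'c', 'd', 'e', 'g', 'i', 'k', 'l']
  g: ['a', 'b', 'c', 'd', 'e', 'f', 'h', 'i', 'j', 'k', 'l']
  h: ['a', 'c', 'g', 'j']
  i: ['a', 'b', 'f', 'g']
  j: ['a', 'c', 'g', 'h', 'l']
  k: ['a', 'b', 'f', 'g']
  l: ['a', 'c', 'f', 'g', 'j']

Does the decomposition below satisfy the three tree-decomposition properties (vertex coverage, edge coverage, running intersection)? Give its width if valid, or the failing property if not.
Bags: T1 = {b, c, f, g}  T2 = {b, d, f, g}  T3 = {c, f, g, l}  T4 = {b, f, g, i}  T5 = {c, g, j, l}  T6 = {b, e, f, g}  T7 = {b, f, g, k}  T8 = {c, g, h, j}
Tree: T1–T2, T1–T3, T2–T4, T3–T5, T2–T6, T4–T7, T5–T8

A tree decomposition must satisfy three properties: every vertex lies in some bag; for every edge, both endpoints lie together in some bag; and for every vertex, the bags containing it form a connected subtree. Here vertex a appears in no bag, so the decomposition is invalid.

No — vertex a appears in no bag.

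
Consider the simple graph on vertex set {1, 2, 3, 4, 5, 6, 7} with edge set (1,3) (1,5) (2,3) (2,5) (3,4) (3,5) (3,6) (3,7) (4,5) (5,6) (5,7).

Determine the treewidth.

A width-2 tree decomposition is:
Bags: B1 = {3, 5, 6}  B2 = {3, 5, 7}  B3 = {1, 3, 5}  B4 = {2, 3, 5}  B5 = {3, 4, 5}
Tree: B1–B2, B1–B3, B3–B4, B1–B5
Each bag holds 3 vertices, so the decomposition has width 2, which upper-bounds the treewidth. On the other hand G contains the 3-clique {1, 3, 5}. A clique must lie in a single bag of any decomposition, so no decomposition can have width below 2. Therefore the treewidth is 2.

2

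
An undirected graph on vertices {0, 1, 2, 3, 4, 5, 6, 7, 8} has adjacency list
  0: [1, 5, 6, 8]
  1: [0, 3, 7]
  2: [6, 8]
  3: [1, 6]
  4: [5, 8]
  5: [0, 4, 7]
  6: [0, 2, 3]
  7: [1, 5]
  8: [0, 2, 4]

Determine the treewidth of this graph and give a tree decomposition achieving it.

Treewidth 3.
Bags: B1 = {1, 4, 5, 7}  B2 = {0, 1, 4, 5}  B3 = {0, 1, 4, 8}  B4 = {0, 1, 3, 8}  B5 = {0, 3, 6, 8}  B6 = {2, 3, 6, 8}
Tree: B1–B2, B2–B3, B3–B4, B4–B5, B5–B6

The largest bag has 4 vertices, giving width 3; this decomposition certifies tw(G) ≤ 3. For the lower bound: the 4 vertex sets {4,5,7}, {1}, {0}, {2,3,6,8} are disjoint, each induces a connected subgraph, and every pair is joined by at least one edge of G. Contracting each set to a single vertex therefore yields K_{4} as a minor, and since treewidth is minor-monotone, tw(G) ≥ tw(K_{4}) = 3. Combining the bounds, tw(G) = 3.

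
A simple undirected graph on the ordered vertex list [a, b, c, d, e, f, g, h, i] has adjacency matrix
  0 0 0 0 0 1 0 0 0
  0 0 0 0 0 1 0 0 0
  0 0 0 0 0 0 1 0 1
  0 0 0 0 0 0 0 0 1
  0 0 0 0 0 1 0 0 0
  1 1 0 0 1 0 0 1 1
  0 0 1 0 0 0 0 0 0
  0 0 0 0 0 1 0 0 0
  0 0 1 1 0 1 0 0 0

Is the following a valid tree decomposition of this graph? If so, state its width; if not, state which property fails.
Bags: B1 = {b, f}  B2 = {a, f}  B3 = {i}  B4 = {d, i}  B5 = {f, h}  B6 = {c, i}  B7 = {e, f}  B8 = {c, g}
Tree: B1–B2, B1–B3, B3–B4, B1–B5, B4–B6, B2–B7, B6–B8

No — edge (f,i) lies in no bag.

A tree decomposition must satisfy three properties: every vertex lies in some bag; for every edge, both endpoints lie together in some bag; and for every vertex, the bags containing it form a connected subtree. Here edge (f,i) lies in no bag, so the decomposition is invalid.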